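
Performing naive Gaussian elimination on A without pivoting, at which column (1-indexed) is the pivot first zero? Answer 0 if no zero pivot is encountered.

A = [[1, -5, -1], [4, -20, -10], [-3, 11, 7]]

Naive forward elimination:
R2 <- R2 - (4)*R1:  [  0   0  -6 ]
R3 <- R3 - (-3)*R1:  [  0  -4   4 ]
Matrix at this point:
[ 1  -5  -1 ]
[ 0   0  -6 ]
[ 0  -4   4 ]
Pivot entry (2,2) is zero but row 3 has -4 in column 2 -> naive elimination stops; a row interchange (e.g. R2 <-> R3) would be required here.

first zero-pivot column = 2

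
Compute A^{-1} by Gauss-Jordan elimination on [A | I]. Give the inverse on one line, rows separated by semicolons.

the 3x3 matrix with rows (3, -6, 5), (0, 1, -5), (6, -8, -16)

inverse = [28/9 68/9 -25/18; 5/3 13/3 -5/6; 1/3 2/3 -1/6]

Gauss-Jordan on [A | I]:
R1 <- (1/3)*R1:  [   1   -2  5/3  |  1/3    0    0 ]
R3 <- R3 - (6)*R1:  [   0    4  -26  |   -2    0    1 ]
R1 <- R1 - (-2)*R2:  [     1      0  -25/3  |    1/3      2      0 ]
R3 <- R3 - (4)*R2:  [  0   0  -6  |  -2  -4   1 ]
R3 <- (1/-6)*R3:  [    0     0     1  |   1/3   2/3  -1/6 ]
R1 <- R1 - (-25/3)*R3:  [      1       0       0  |    28/9    68/9  -25/18 ]
R2 <- R2 - (-5)*R3:  [    0     1     0  |   5/3  13/3  -5/6 ]
Right block of [I | A^{-1}] is the inverse:
[ 28/9  68/9  -25/18 ]
[  5/3  13/3    -5/6 ]
[  1/3   2/3    -1/6 ]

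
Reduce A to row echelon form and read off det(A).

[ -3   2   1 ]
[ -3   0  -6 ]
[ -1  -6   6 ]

Forward elimination:
R2 <- R2 - (1)*R1:  [  0  -2  -7 ]
R3 <- R3 - (1/3)*R1:  [     0  -20/3   17/3 ]
R3 <- R3 - (10/3)*R2:  [  0   0  29 ]
Upper-triangular form:
[ -3   2   1 ]
[  0  -2  -7 ]
[  0   0  29 ]
det(A) = (-1)^0 * (-3) * (-2) * (29) = 174  (0 row swaps -> sign +1)

det(A) = 174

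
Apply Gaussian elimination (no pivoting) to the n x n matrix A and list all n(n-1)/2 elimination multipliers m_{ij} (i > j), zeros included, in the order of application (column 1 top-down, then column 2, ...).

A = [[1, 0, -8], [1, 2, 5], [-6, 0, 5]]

multipliers: 1, -6, 0

Forward elimination:
R2 <- R2 - (1)*R1:  [  0   2  13 ]
R3 <- R3 - (-6)*R1:  [   0    0  -43 ]
R3: entry in column 2 is already 0 -> m_{32} = 0 (no row operation needed)
Multipliers (in order of application): m_{21} = 1, m_{31} = -6, m_{32} = 0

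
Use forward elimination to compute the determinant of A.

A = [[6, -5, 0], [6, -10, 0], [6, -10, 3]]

Forward elimination:
R2 <- R2 - (1)*R1:  [  0  -5   0 ]
R3 <- R3 - (1)*R1:  [  0  -5   3 ]
R3 <- R3 - (1)*R2:  [ 0  0  3 ]
Upper-triangular form:
[ 6  -5  0 ]
[ 0  -5  0 ]
[ 0   0  3 ]
det(A) = (-1)^0 * (6) * (-5) * (3) = -90  (0 row swaps -> sign +1)

det(A) = -90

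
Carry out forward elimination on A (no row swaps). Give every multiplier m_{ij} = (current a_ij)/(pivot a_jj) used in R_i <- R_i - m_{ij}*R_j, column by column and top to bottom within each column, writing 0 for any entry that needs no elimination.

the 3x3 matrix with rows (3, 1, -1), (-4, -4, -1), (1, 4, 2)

Forward elimination:
R2 <- R2 - (-4/3)*R1:  [    0  -8/3  -7/3 ]
R3 <- R3 - (1/3)*R1:  [    0  11/3   7/3 ]
R3 <- R3 - (-11/8)*R2:  [    0     0  -7/8 ]
Multipliers (in order of application): m_{21} = -4/3, m_{31} = 1/3, m_{32} = -11/8

multipliers: -4/3, 1/3, -11/8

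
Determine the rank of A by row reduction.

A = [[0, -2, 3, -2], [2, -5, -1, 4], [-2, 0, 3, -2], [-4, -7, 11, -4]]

rank(A) = 3

Row reduction:
R1 <-> R2   (pivot in column 1 was zero)
[  2  -5  -1   4 ]
[  0  -2   3  -2 ]
[ -2   0   3  -2 ]
[ -4  -7  11  -4 ]
R3 <- R3 - (-1)*R1:  [  0  -5   2   2 ]
R4 <- R4 - (-2)*R1:  [   0  -17    9    4 ]
R3 <- R3 - (5/2)*R2:  [     0      0  -11/2      7 ]
R4 <- R4 - (17/2)*R2:  [     0      0  -33/2     21 ]
R4 <- R4 - (3)*R3:  [ 0  0  0  0 ]
Row echelon form:
[ 2  -5     -1   4 ]
[ 0  -2      3  -2 ]
[ 0   0  -11/2   7 ]
[ 0   0      0   0 ]
Nonzero rows / pivot columns: 3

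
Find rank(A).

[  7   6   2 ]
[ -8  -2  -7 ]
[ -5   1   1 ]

rank(A) = 3

Row reduction:
R2 <- R2 - (-8/7)*R1:  [     0   34/7  -33/7 ]
R3 <- R3 - (-5/7)*R1:  [    0  37/7  17/7 ]
R3 <- R3 - (37/34)*R2:  [      0       0  257/34 ]
Row echelon form:
[ 7     6       2 ]
[ 0  34/7   -33/7 ]
[ 0     0  257/34 ]
Nonzero rows / pivot columns: 3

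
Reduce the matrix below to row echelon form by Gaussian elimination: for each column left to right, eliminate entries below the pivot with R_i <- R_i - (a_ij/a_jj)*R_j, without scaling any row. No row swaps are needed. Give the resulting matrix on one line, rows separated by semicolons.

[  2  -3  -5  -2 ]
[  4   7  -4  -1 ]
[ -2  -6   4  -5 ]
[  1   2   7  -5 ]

REF = [2 -3 -5 -2; 0 13 6 3; 0 0 41/13 -64/13; 0 0 0 15/2]

Forward elimination:
R2 <- R2 - (2)*R1:  [  0  13   6   3 ]
R3 <- R3 - (-1)*R1:  [  0  -9  -1  -7 ]
R4 <- R4 - (1/2)*R1:  [    0   7/2  19/2    -4 ]
R3 <- R3 - (-9/13)*R2:  [      0       0   41/13  -64/13 ]
R4 <- R4 - (7/26)*R2:  [       0        0   205/26  -125/26 ]
R4 <- R4 - (5/2)*R3:  [    0     0     0  15/2 ]
Row echelon form:
[ 2  -3     -5      -2 ]
[ 0  13      6       3 ]
[ 0   0  41/13  -64/13 ]
[ 0   0      0    15/2 ]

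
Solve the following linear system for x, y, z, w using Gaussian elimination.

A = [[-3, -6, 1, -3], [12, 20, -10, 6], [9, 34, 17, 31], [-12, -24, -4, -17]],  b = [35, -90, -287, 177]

Forward elimination on [A|b]:
R2 <- R2 - (-4)*R1:  [  0  -4  -6  -6  50 ]
R3 <- R3 - (-3)*R1:  [    0    16    20    22  -182 ]
R4 <- R4 - (4)*R1:  [  0   0  -8  -5  37 ]
R3 <- R3 - (-4)*R2:  [  0   0  -4  -2  18 ]
R4 <- R4 - (2)*R3:  [  0   0   0  -1   1 ]
Row echelon form:
[ -3  -6   1  -3  |  35 ]
[  0  -4  -6  -6  |  50 ]
[  0   0  -4  -2  |  18 ]
[  0   0   0  -1  |   1 ]
Back-substitution:
w = (1) / -1 = -1
z = (18 - (-2)*(-1)) / -4 = -4
y = (50 - (-6)*(-4) - (-6)*(-1)) / -4 = -5
x = (35 - (-6)*(-5) - (1)*(-4) - (-3)*(-1)) / -3 = -2

(-2, -5, -4, -1)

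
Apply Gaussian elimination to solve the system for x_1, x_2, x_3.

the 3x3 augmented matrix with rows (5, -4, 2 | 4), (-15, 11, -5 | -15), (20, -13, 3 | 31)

(2, 0, -3)

Forward elimination on [A|b]:
R2 <- R2 - (-3)*R1:  [  0  -1   1  -3 ]
R3 <- R3 - (4)*R1:  [  0   3  -5  15 ]
R3 <- R3 - (-3)*R2:  [  0   0  -2   6 ]
Row echelon form:
[ 5  -4   2  |   4 ]
[ 0  -1   1  |  -3 ]
[ 0   0  -2  |   6 ]
Back-substitution:
x_3 = (6) / -2 = -3
x_2 = (-3 - (1)*(-3)) / -1 = 0
x_1 = (4 - (-4)*(0) - (2)*(-3)) / 5 = 2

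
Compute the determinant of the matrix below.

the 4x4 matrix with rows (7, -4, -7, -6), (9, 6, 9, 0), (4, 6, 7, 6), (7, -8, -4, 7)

Forward elimination:
R2 <- R2 - (9/7)*R1:  [    0  78/7    18  54/7 ]
R3 <- R3 - (4/7)*R1:  [    0  58/7    11  66/7 ]
R4 <- R4 - (1)*R1:  [  0  -4   3  13 ]
R3 <- R3 - (29/39)*R2:  [      0       0  -31/13   48/13 ]
R4 <- R4 - (-14/39)*R2:  [      0       0  123/13  205/13 ]
R4 <- R4 - (-123/31)*R3:  [      0       0       0  943/31 ]
Upper-triangular form:
[ 7    -4      -7      -6 ]
[ 0  78/7      18    54/7 ]
[ 0     0  -31/13   48/13 ]
[ 0     0       0  943/31 ]
det(A) = (-1)^0 * (7) * (78/7) * (-31/13) * (943/31) = -5658  (0 row swaps -> sign +1)

det(A) = -5658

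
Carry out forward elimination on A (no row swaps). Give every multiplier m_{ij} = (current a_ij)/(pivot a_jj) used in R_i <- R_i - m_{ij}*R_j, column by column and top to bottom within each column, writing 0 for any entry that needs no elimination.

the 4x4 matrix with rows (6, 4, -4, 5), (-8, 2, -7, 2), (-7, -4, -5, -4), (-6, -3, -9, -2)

multipliers: -4/3, -7/6, -1, 1/11, 3/22, 249/188

Forward elimination:
R2 <- R2 - (-4/3)*R1:  [     0   22/3  -37/3   26/3 ]
R3 <- R3 - (-7/6)*R1:  [     0    2/3  -29/3   11/6 ]
R4 <- R4 - (-1)*R1:  [   0    1  -13    3 ]
R3 <- R3 - (1/11)*R2:  [      0       0  -94/11   23/22 ]
R4 <- R4 - (3/22)*R2:  [       0        0  -249/22    20/11 ]
R4 <- R4 - (249/188)*R3:  [       0        0        0  163/376 ]
Multipliers (in order of application): m_{21} = -4/3, m_{31} = -7/6, m_{41} = -1, m_{32} = 1/11, m_{42} = 3/22, m_{43} = 249/188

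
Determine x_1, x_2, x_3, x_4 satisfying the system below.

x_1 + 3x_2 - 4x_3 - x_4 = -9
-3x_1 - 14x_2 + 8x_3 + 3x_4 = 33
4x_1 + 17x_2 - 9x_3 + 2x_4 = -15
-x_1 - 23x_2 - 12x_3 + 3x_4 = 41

Forward elimination on [A|b]:
R2 <- R2 - (-3)*R1:  [  0  -5  -4   0   6 ]
R3 <- R3 - (4)*R1:  [  0   5   7   6  21 ]
R4 <- R4 - (-1)*R1:  [   0  -20  -16    2   32 ]
R3 <- R3 - (-1)*R2:  [  0   0   3   6  27 ]
R4 <- R4 - (4)*R2:  [ 0  0  0  2  8 ]
Row echelon form:
[ 1   3  -4  -1  |  -9 ]
[ 0  -5  -4   0  |   6 ]
[ 0   0   3   6  |  27 ]
[ 0   0   0   2  |   8 ]
Back-substitution:
x_4 = (8) / 2 = 4
x_3 = (27 - (6)*(4)) / 3 = 1
x_2 = (6 - (-4)*(1)) / -5 = -2
x_1 = (-9 - (3)*(-2) - (-4)*(1) - (-1)*(4)) / 1 = 5

(5, -2, 1, 4)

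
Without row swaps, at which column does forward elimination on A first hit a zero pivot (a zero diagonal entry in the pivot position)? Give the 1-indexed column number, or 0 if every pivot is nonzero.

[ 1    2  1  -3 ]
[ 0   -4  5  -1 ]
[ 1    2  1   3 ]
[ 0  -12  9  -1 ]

first zero-pivot column = 3

Naive forward elimination:
R3 <- R3 - (1)*R1:  [ 0  0  0  6 ]
R4 <- R4 - (3)*R2:  [  0   0  -6   2 ]
Matrix at this point:
[ 1   2   1  -3 ]
[ 0  -4   5  -1 ]
[ 0   0   0   6 ]
[ 0   0  -6   2 ]
Pivot entry (3,3) is zero but row 4 has -6 in column 3 -> naive elimination stops; a row interchange (e.g. R3 <-> R4) would be required here.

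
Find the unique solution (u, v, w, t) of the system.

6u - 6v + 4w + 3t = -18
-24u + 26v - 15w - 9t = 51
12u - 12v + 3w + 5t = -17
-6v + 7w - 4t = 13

Forward elimination on [A|b]:
R2 <- R2 - (-4)*R1:  [   0    2    1    3  -21 ]
R3 <- R3 - (2)*R1:  [  0   0  -5  -1  19 ]
R4 <- R4 - (-3)*R2:  [   0    0   10    5  -50 ]
R4 <- R4 - (-2)*R3:  [   0    0    0    3  -12 ]
Row echelon form:
[ 6  -6   4   3  |  -18 ]
[ 0   2   1   3  |  -21 ]
[ 0   0  -5  -1  |   19 ]
[ 0   0   0   3  |  -12 ]
Back-substitution:
t = (-12) / 3 = -4
w = (19 - (-1)*(-4)) / -5 = -3
v = (-21 - (1)*(-3) - (3)*(-4)) / 2 = -3
u = (-18 - (-6)*(-3) - (4)*(-3) - (3)*(-4)) / 6 = -2

(-2, -3, -3, -4)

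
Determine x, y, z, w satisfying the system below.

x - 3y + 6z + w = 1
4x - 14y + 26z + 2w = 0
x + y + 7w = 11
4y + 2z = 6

(-4, 1, 1, 2)

Forward elimination on [A|b]:
R2 <- R2 - (4)*R1:  [  0  -2   2  -2  -4 ]
R3 <- R3 - (1)*R1:  [  0   4  -6   6  10 ]
R3 <- R3 - (-2)*R2:  [  0   0  -2   2   2 ]
R4 <- R4 - (-2)*R2:  [  0   0   6  -4  -2 ]
R4 <- R4 - (-3)*R3:  [ 0  0  0  2  4 ]
Row echelon form:
[ 1  -3   6   1  |   1 ]
[ 0  -2   2  -2  |  -4 ]
[ 0   0  -2   2  |   2 ]
[ 0   0   0   2  |   4 ]
Back-substitution:
w = (4) / 2 = 2
z = (2 - (2)*(2)) / -2 = 1
y = (-4 - (2)*(1) - (-2)*(2)) / -2 = 1
x = (1 - (-3)*(1) - (6)*(1) - (1)*(2)) / 1 = -4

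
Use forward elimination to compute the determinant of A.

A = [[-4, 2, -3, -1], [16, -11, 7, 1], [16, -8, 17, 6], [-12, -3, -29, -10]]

det(A) = 240

Forward elimination:
R2 <- R2 - (-4)*R1:  [  0  -3  -5  -3 ]
R3 <- R3 - (-4)*R1:  [ 0  0  5  2 ]
R4 <- R4 - (3)*R1:  [   0   -9  -20   -7 ]
R4 <- R4 - (3)*R2:  [  0   0  -5   2 ]
R4 <- R4 - (-1)*R3:  [ 0  0  0  4 ]
Upper-triangular form:
[ -4   2  -3  -1 ]
[  0  -3  -5  -3 ]
[  0   0   5   2 ]
[  0   0   0   4 ]
det(A) = (-1)^0 * (-4) * (-3) * (5) * (4) = 240  (0 row swaps -> sign +1)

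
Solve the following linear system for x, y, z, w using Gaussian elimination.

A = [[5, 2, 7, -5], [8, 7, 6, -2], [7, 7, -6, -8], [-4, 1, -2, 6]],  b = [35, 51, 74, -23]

Forward elimination on [A|b]:
R2 <- R2 - (8/5)*R1:  [     0   19/5  -26/5      6     -5 ]
R3 <- R3 - (7/5)*R1:  [     0   21/5  -79/5     -1     25 ]
R4 <- R4 - (-4/5)*R1:  [    0  13/5  18/5     2     5 ]
R3 <- R3 - (21/19)*R2:  [       0        0  -191/19  -145/19   580/19 ]
R4 <- R4 - (13/19)*R2:  [      0       0  136/19  -40/19  160/19 ]
R4 <- R4 - (-136/191)*R3:  [         0          0          0  -1440/191   5760/191 ]
Row echelon form:
[ 5     2        7         -5  |        35 ]
[ 0  19/5    -26/5          6  |        -5 ]
[ 0     0  -191/19    -145/19  |    580/19 ]
[ 0     0        0  -1440/191  |  5760/191 ]
Back-substitution:
w = (5760/191) / (-1440/191) = -4
z = (580/19 - (-145/19)*(-4)) / (-191/19) = 0
y = (-5 - (-26/5)*(0) - (6)*(-4)) / (19/5) = 5
x = (35 - (2)*(5) - (7)*(0) - (-5)*(-4)) / 5 = 1

(1, 5, 0, -4)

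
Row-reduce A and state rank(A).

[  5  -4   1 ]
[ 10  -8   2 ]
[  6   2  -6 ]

Row reduction:
R2 <- R2 - (2)*R1:  [ 0  0  0 ]
R3 <- R3 - (6/5)*R1:  [     0   34/5  -36/5 ]
R2 <-> R3   (pivot in column 2 was zero)
[ 5    -4      1 ]
[ 0  34/5  -36/5 ]
[ 0     0      0 ]
Row echelon form:
[ 5    -4      1 ]
[ 0  34/5  -36/5 ]
[ 0     0      0 ]
Nonzero rows / pivot columns: 2

rank(A) = 2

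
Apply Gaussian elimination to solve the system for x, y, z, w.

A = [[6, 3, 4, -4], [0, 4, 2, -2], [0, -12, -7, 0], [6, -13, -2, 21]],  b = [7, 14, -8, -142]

Forward elimination on [A|b]:
R4 <- R4 - (1)*R1:  [    0   -16    -6    25  -149 ]
R3 <- R3 - (-3)*R2:  [  0   0  -1  -6  34 ]
R4 <- R4 - (-4)*R2:  [   0    0    2   17  -93 ]
R4 <- R4 - (-2)*R3:  [   0    0    0    5  -25 ]
Row echelon form:
[ 6  3   4  -4  |    7 ]
[ 0  4   2  -2  |   14 ]
[ 0  0  -1  -6  |   34 ]
[ 0  0   0   5  |  -25 ]
Back-substitution:
w = (-25) / 5 = -5
z = (34 - (-6)*(-5)) / -1 = -4
y = (14 - (2)*(-4) - (-2)*(-5)) / 4 = 3
x = (7 - (3)*(3) - (4)*(-4) - (-4)*(-5)) / 6 = -1

(-1, 3, -4, -5)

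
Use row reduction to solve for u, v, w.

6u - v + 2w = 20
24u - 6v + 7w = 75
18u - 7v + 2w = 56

(5, 4, -3)

Forward elimination on [A|b]:
R2 <- R2 - (4)*R1:  [  0  -2  -1  -5 ]
R3 <- R3 - (3)*R1:  [  0  -4  -4  -4 ]
R3 <- R3 - (2)*R2:  [  0   0  -2   6 ]
Row echelon form:
[ 6  -1   2  |  20 ]
[ 0  -2  -1  |  -5 ]
[ 0   0  -2  |   6 ]
Back-substitution:
w = (6) / -2 = -3
v = (-5 - (-1)*(-3)) / -2 = 4
u = (20 - (-1)*(4) - (2)*(-3)) / 6 = 5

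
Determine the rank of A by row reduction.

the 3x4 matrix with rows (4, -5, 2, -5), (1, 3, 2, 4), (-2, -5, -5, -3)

Row reduction:
R2 <- R2 - (1/4)*R1:  [    0  17/4   3/2  21/4 ]
R3 <- R3 - (-1/2)*R1:  [     0  -15/2     -4  -11/2 ]
R3 <- R3 - (-30/17)*R2:  [      0       0  -23/17   64/17 ]
Row echelon form:
[ 4    -5       2     -5 ]
[ 0  17/4     3/2   21/4 ]
[ 0     0  -23/17  64/17 ]
Nonzero rows / pivot columns: 3

rank(A) = 3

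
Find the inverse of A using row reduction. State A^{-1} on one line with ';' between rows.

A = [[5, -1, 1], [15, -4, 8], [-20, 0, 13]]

Gauss-Jordan on [A | I]:
R1 <- (1/5)*R1:  [    1  -1/5   1/5  |   1/5     0     0 ]
R2 <- R2 - (15)*R1:  [  0  -1   5  |  -3   1   0 ]
R3 <- R3 - (-20)*R1:  [  0  -4  17  |   4   0   1 ]
R2 <- (1/-1)*R2:  [  0   1  -5  |   3  -1   0 ]
R1 <- R1 - (-1/5)*R2:  [    1     0  -4/5  |   4/5  -1/5     0 ]
R3 <- R3 - (-4)*R2:  [  0   0  -3  |  16  -4   1 ]
R3 <- (1/-3)*R3:  [     0      0      1  |  -16/3    4/3   -1/3 ]
R1 <- R1 - (-4/5)*R3:  [      1       0       0  |  -52/15   13/15   -4/15 ]
R2 <- R2 - (-5)*R3:  [     0      1      0  |  -71/3   17/3   -5/3 ]
Right block of [I | A^{-1}] is the inverse:
[ -52/15  13/15  -4/15 ]
[  -71/3   17/3   -5/3 ]
[  -16/3    4/3   -1/3 ]

inverse = [-52/15 13/15 -4/15; -71/3 17/3 -5/3; -16/3 4/3 -1/3]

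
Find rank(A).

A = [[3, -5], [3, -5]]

rank(A) = 1

Row reduction:
R2 <- R2 - (1)*R1:  [ 0  0 ]
Row echelon form:
[ 3  -5 ]
[ 0   0 ]
Nonzero rows / pivot columns: 1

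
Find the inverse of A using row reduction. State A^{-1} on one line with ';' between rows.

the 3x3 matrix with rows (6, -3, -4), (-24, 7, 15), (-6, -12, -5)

inverse = [29/36 11/60 -17/180; -7/6 -3/10 1/30; 11/6 1/2 -1/6]

Gauss-Jordan on [A | I]:
R1 <- (1/6)*R1:  [    1  -1/2  -2/3  |   1/6     0     0 ]
R2 <- R2 - (-24)*R1:  [  0  -5  -1  |   4   1   0 ]
R3 <- R3 - (-6)*R1:  [   0  -15   -9  |    1    0    1 ]
R2 <- (1/-5)*R2:  [    0     1   1/5  |  -4/5  -1/5     0 ]
R1 <- R1 - (-1/2)*R2:  [      1       0  -17/30  |   -7/30   -1/10       0 ]
R3 <- R3 - (-15)*R2:  [   0    0   -6  |  -11   -3    1 ]
R3 <- (1/-6)*R3:  [    0     0     1  |  11/6   1/2  -1/6 ]
R1 <- R1 - (-17/30)*R3:  [       1        0        0  |    29/36    11/60  -17/180 ]
R2 <- R2 - (1/5)*R3:  [     0      1      0  |   -7/6  -3/10   1/30 ]
Right block of [I | A^{-1}] is the inverse:
[ 29/36  11/60  -17/180 ]
[  -7/6  -3/10     1/30 ]
[  11/6    1/2     -1/6 ]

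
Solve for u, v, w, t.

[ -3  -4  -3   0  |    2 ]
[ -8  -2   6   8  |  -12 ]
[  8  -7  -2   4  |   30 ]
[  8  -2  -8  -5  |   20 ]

Forward elimination on [A|b]:
R2 <- R2 - (8/3)*R1:  [     0   26/3     14      8  -52/3 ]
R3 <- R3 - (-8/3)*R1:  [     0  -53/3    -10      4  106/3 ]
R4 <- R4 - (-8/3)*R1:  [     0  -38/3    -16     -5   76/3 ]
R3 <- R3 - (-53/26)*R2:  [      0       0  241/13  264/13       0 ]
R4 <- R4 - (-19/13)*R2:  [     0      0  58/13  87/13      0 ]
R4 <- R4 - (58/241)*R3:  [       0        0        0  435/241        0 ]
Row echelon form:
[ -3    -4      -3        0  |      2 ]
[  0  26/3      14        8  |  -52/3 ]
[  0     0  241/13   264/13  |      0 ]
[  0     0       0  435/241  |      0 ]
Back-substitution:
t = (0) / (435/241) = 0
w = (0 - (264/13)*(0)) / (241/13) = 0
v = (-52/3 - (14)*(0) - (8)*(0)) / (26/3) = -2
u = (2 - (-4)*(-2) - (-3)*(0)) / -3 = 2

(2, -2, 0, 0)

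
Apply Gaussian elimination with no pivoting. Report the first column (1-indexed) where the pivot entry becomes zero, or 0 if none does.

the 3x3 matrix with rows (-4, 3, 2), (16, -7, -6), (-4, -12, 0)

Naive forward elimination:
R2 <- R2 - (-4)*R1:  [ 0  5  2 ]
R3 <- R3 - (1)*R1:  [   0  -15   -2 ]
R3 <- R3 - (-3)*R2:  [ 0  0  4 ]
All pivots nonzero; naive elimination completes without hitting a zero pivot.

first zero-pivot column = 0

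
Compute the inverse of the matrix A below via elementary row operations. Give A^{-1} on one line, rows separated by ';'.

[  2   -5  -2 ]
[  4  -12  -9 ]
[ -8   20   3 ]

inverse = [36/5 -5/4 21/20; 3 -1/2 1/2; -4/5 0 -1/5]

Gauss-Jordan on [A | I]:
R1 <- (1/2)*R1:  [    1  -5/2    -1  |   1/2     0     0 ]
R2 <- R2 - (4)*R1:  [  0  -2  -5  |  -2   1   0 ]
R3 <- R3 - (-8)*R1:  [  0   0  -5  |   4   0   1 ]
R2 <- (1/-2)*R2:  [    0     1   5/2  |     1  -1/2     0 ]
R1 <- R1 - (-5/2)*R2:  [    1     0  21/4  |     3  -5/4     0 ]
R3 <- (1/-5)*R3:  [    0     0     1  |  -4/5     0  -1/5 ]
R1 <- R1 - (21/4)*R3:  [     1      0      0  |   36/5   -5/4  21/20 ]
R2 <- R2 - (5/2)*R3:  [    0     1     0  |     3  -1/2   1/2 ]
Right block of [I | A^{-1}] is the inverse:
[ 36/5  -5/4  21/20 ]
[    3  -1/2    1/2 ]
[ -4/5     0   -1/5 ]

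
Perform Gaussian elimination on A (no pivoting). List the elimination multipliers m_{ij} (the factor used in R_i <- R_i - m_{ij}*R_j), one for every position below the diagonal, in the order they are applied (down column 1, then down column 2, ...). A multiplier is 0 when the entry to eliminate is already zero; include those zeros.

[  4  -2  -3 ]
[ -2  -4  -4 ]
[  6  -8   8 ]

multipliers: -1/2, 3/2, 1

Forward elimination:
R2 <- R2 - (-1/2)*R1:  [     0     -5  -11/2 ]
R3 <- R3 - (3/2)*R1:  [    0    -5  25/2 ]
R3 <- R3 - (1)*R2:  [  0   0  18 ]
Multipliers (in order of application): m_{21} = -1/2, m_{31} = 3/2, m_{32} = 1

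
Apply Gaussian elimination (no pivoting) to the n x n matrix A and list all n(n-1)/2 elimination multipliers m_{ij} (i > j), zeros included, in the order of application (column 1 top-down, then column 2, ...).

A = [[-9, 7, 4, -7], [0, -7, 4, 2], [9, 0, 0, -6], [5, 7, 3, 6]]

Forward elimination:
R2: entry in column 1 is already 0 -> m_{21} = 0 (no row operation needed)
R3 <- R3 - (-1)*R1:  [   0    7    4  -13 ]
R4 <- R4 - (-5/9)*R1:  [    0  98/9  47/9  19/9 ]
R3 <- R3 - (-1)*R2:  [   0    0    8  -11 ]
R4 <- R4 - (-14/9)*R2:  [     0      0  103/9   47/9 ]
R4 <- R4 - (103/72)*R3:  [      0       0       0  503/24 ]
Multipliers (in order of application): m_{21} = 0, m_{31} = -1, m_{41} = -5/9, m_{32} = -1, m_{42} = -14/9, m_{43} = 103/72

multipliers: 0, -1, -5/9, -1, -14/9, 103/72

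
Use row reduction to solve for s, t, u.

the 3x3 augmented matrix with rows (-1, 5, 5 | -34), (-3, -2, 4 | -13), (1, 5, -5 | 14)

(-1, -2, -5)

Forward elimination on [A|b]:
R2 <- R2 - (3)*R1:  [   0  -17  -11   89 ]
R3 <- R3 - (-1)*R1:  [   0   10    0  -20 ]
R3 <- R3 - (-10/17)*R2:  [       0        0  -110/17   550/17 ]
Row echelon form:
[ -1    5        5  |     -34 ]
[  0  -17      -11  |      89 ]
[  0    0  -110/17  |  550/17 ]
Back-substitution:
u = (550/17) / (-110/17) = -5
t = (89 - (-11)*(-5)) / -17 = -2
s = (-34 - (5)*(-2) - (5)*(-5)) / -1 = -1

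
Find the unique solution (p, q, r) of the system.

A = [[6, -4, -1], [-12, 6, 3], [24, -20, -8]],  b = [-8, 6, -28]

(0, 3, -4)

Forward elimination on [A|b]:
R2 <- R2 - (-2)*R1:  [   0   -2    1  -10 ]
R3 <- R3 - (4)*R1:  [  0  -4  -4   4 ]
R3 <- R3 - (2)*R2:  [  0   0  -6  24 ]
Row echelon form:
[ 6  -4  -1  |   -8 ]
[ 0  -2   1  |  -10 ]
[ 0   0  -6  |   24 ]
Back-substitution:
r = (24) / -6 = -4
q = (-10 - (1)*(-4)) / -2 = 3
p = (-8 - (-4)*(3) - (-1)*(-4)) / 6 = 0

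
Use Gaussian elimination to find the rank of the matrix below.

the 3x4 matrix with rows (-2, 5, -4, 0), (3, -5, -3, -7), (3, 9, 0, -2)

Row reduction:
R2 <- R2 - (-3/2)*R1:  [   0  5/2   -9   -7 ]
R3 <- R3 - (-3/2)*R1:  [    0  33/2    -6    -2 ]
R3 <- R3 - (33/5)*R2:  [     0      0  267/5  221/5 ]
Row echelon form:
[ -2    5     -4      0 ]
[  0  5/2     -9     -7 ]
[  0    0  267/5  221/5 ]
Nonzero rows / pivot columns: 3

rank(A) = 3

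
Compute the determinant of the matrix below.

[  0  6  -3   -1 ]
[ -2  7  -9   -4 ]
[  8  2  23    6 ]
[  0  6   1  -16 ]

Forward elimination:
R1 <-> R2   (pivot in column 1 was zero)
[ -2  7  -9   -4 ]
[  0  6  -3   -1 ]
[  8  2  23    6 ]
[  0  6   1  -16 ]
R3 <- R3 - (-4)*R1:  [   0   30  -13  -10 ]
R3 <- R3 - (5)*R2:  [  0   0   2  -5 ]
R4 <- R4 - (1)*R2:  [   0    0    4  -15 ]
R4 <- R4 - (2)*R3:  [  0   0   0  -5 ]
Upper-triangular form:
[ -2  7  -9  -4 ]
[  0  6  -3  -1 ]
[  0  0   2  -5 ]
[  0  0   0  -5 ]
det(A) = (-1)^1 * (-2) * (6) * (2) * (-5) = -120  (1 row swap -> sign -1)

det(A) = -120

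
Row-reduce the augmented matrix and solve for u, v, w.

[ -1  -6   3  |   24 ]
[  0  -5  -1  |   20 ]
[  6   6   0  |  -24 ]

(0, -4, 0)

Forward elimination on [A|b]:
R3 <- R3 - (-6)*R1:  [   0  -30   18  120 ]
R3 <- R3 - (6)*R2:  [  0   0  24   0 ]
Row echelon form:
[ -1  -6   3  |  24 ]
[  0  -5  -1  |  20 ]
[  0   0  24  |   0 ]
Back-substitution:
w = (0) / 24 = 0
v = (20 - (-1)*(0)) / -5 = -4
u = (24 - (-6)*(-4) - (3)*(0)) / -1 = 0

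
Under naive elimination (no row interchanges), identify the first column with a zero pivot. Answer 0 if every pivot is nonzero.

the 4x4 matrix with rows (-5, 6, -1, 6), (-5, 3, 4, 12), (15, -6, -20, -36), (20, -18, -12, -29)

Naive forward elimination:
R2 <- R2 - (1)*R1:  [  0  -3   5   6 ]
R3 <- R3 - (-3)*R1:  [   0   12  -23  -18 ]
R4 <- R4 - (-4)*R1:  [   0    6  -16   -5 ]
R3 <- R3 - (-4)*R2:  [  0   0  -3   6 ]
R4 <- R4 - (-2)*R2:  [  0   0  -6   7 ]
R4 <- R4 - (2)*R3:  [  0   0   0  -5 ]
All pivots nonzero; naive elimination completes without hitting a zero pivot.

first zero-pivot column = 0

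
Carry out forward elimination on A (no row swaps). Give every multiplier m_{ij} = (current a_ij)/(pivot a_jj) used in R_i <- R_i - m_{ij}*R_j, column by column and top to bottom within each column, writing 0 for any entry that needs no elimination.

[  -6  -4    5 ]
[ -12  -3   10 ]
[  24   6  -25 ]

multipliers: 2, -4, -2

Forward elimination:
R2 <- R2 - (2)*R1:  [ 0  5  0 ]
R3 <- R3 - (-4)*R1:  [   0  -10   -5 ]
R3 <- R3 - (-2)*R2:  [  0   0  -5 ]
Multipliers (in order of application): m_{21} = 2, m_{31} = -4, m_{32} = -2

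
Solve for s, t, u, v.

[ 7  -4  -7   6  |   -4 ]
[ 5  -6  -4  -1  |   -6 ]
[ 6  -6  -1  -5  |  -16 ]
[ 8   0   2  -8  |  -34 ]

Forward elimination on [A|b]:
R2 <- R2 - (5/7)*R1:  [     0  -22/7      1  -37/7  -22/7 ]
R3 <- R3 - (6/7)*R1:  [     0  -18/7      5  -71/7  -88/7 ]
R4 <- R4 - (8/7)*R1:  [      0    32/7      10  -104/7  -206/7 ]
R3 <- R3 - (9/11)*R2:  [      0       0   46/11  -64/11     -10 ]
R4 <- R4 - (-16/11)*R2:  [       0        0   126/11  -248/11      -34 ]
R4 <- R4 - (63/23)*R3:  [       0        0        0  -152/23  -152/23 ]
Row echelon form:
[ 7     -4     -7        6  |       -4 ]
[ 0  -22/7      1    -37/7  |    -22/7 ]
[ 0      0  46/11   -64/11  |      -10 ]
[ 0      0      0  -152/23  |  -152/23 ]
Back-substitution:
v = (-152/23) / (-152/23) = 1
u = (-10 - (-64/11)*(1)) / (46/11) = -1
t = (-22/7 - (1)*(-1) - (-37/7)*(1)) / (-22/7) = -1
s = (-4 - (-4)*(-1) - (-7)*(-1) - (6)*(1)) / 7 = -3

(-3, -1, -1, 1)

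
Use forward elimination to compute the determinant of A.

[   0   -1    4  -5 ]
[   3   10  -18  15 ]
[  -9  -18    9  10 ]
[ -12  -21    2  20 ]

det(A) = -45

Forward elimination:
R1 <-> R2   (pivot in column 1 was zero)
[   3   10  -18  15 ]
[   0   -1    4  -5 ]
[  -9  -18    9  10 ]
[ -12  -21    2  20 ]
R3 <- R3 - (-3)*R1:  [   0   12  -45   55 ]
R4 <- R4 - (-4)*R1:  [   0   19  -70   80 ]
R3 <- R3 - (-12)*R2:  [  0   0   3  -5 ]
R4 <- R4 - (-19)*R2:  [   0    0    6  -15 ]
R4 <- R4 - (2)*R3:  [  0   0   0  -5 ]
Upper-triangular form:
[ 3  10  -18  15 ]
[ 0  -1    4  -5 ]
[ 0   0    3  -5 ]
[ 0   0    0  -5 ]
det(A) = (-1)^1 * (3) * (-1) * (3) * (-5) = -45  (1 row swap -> sign -1)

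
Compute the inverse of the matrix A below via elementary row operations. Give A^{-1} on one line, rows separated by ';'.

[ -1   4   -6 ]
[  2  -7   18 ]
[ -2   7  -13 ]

inverse = [7 -2 -6; 2 -1/5 -6/5; 0 1/5 1/5]

Gauss-Jordan on [A | I]:
R1 <- (1/-1)*R1:  [  1  -4   6  |  -1   0   0 ]
R2 <- R2 - (2)*R1:  [ 0  1  6  |  2  1  0 ]
R3 <- R3 - (-2)*R1:  [  0  -1  -1  |  -2   0   1 ]
R1 <- R1 - (-4)*R2:  [  1   0  30  |   7   4   0 ]
R3 <- R3 - (-1)*R2:  [ 0  0  5  |  0  1  1 ]
R3 <- (1/5)*R3:  [   0    0    1  |    0  1/5  1/5 ]
R1 <- R1 - (30)*R3:  [  1   0   0  |   7  -2  -6 ]
R2 <- R2 - (6)*R3:  [    0     1     0  |     2  -1/5  -6/5 ]
Right block of [I | A^{-1}] is the inverse:
[ 7    -2    -6 ]
[ 2  -1/5  -6/5 ]
[ 0   1/5   1/5 ]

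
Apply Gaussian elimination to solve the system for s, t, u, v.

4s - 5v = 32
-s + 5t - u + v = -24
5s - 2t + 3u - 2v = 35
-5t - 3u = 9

(3, -3, 2, -4)

Forward elimination on [A|b]:
R2 <- R2 - (-1/4)*R1:  [    0     5    -1  -1/4   -16 ]
R3 <- R3 - (5/4)*R1:  [    0    -2     3  17/4    -5 ]
R3 <- R3 - (-2/5)*R2:  [     0      0   13/5  83/20  -57/5 ]
R4 <- R4 - (-1)*R2:  [    0     0    -4  -1/4    -7 ]
R4 <- R4 - (-20/13)*R3:  [       0        0        0   319/52  -319/13 ]
Row echelon form:
[ 4  0     0      -5  |       32 ]
[ 0  5    -1    -1/4  |      -16 ]
[ 0  0  13/5   83/20  |    -57/5 ]
[ 0  0     0  319/52  |  -319/13 ]
Back-substitution:
v = (-319/13) / (319/52) = -4
u = (-57/5 - (83/20)*(-4)) / (13/5) = 2
t = (-16 - (-1)*(2) - (-1/4)*(-4)) / 5 = -3
s = (32 - (-5)*(-4)) / 4 = 3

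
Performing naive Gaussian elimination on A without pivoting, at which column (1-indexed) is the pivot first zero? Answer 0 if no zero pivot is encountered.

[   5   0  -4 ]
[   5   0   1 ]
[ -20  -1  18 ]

first zero-pivot column = 2

Naive forward elimination:
R2 <- R2 - (1)*R1:  [ 0  0  5 ]
R3 <- R3 - (-4)*R1:  [  0  -1   2 ]
Matrix at this point:
[ 5   0  -4 ]
[ 0   0   5 ]
[ 0  -1   2 ]
Pivot entry (2,2) is zero but row 3 has -1 in column 2 -> naive elimination stops; a row interchange (e.g. R2 <-> R3) would be required here.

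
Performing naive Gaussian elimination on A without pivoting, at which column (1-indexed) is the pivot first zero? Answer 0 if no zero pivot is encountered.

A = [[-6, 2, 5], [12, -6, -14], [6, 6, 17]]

first zero-pivot column = 0

Naive forward elimination:
R2 <- R2 - (-2)*R1:  [  0  -2  -4 ]
R3 <- R3 - (-1)*R1:  [  0   8  22 ]
R3 <- R3 - (-4)*R2:  [ 0  0  6 ]
All pivots nonzero; naive elimination completes without hitting a zero pivot.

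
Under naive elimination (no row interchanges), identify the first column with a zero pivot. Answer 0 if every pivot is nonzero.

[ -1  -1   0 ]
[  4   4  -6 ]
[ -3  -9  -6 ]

Naive forward elimination:
R2 <- R2 - (-4)*R1:  [  0   0  -6 ]
R3 <- R3 - (3)*R1:  [  0  -6  -6 ]
Matrix at this point:
[ -1  -1   0 ]
[  0   0  -6 ]
[  0  -6  -6 ]
Pivot entry (2,2) is zero but row 3 has -6 in column 2 -> naive elimination stops; a row interchange (e.g. R2 <-> R3) would be required here.

first zero-pivot column = 2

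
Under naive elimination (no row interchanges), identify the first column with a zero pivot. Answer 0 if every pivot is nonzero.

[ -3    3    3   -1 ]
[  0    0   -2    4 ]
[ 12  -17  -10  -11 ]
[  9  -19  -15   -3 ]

first zero-pivot column = 2

Naive forward elimination:
R3 <- R3 - (-4)*R1:  [   0   -5    2  -15 ]
R4 <- R4 - (-3)*R1:  [   0  -10   -6   -6 ]
Matrix at this point:
[ -3    3   3   -1 ]
[  0    0  -2    4 ]
[  0   -5   2  -15 ]
[  0  -10  -6   -6 ]
Pivot entry (2,2) is zero but row 3 has -5 in column 2 -> naive elimination stops; a row interchange (e.g. R2 <-> R3) would be required here.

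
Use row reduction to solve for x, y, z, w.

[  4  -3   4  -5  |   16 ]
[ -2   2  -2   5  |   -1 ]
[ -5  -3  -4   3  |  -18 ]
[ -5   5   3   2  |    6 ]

Forward elimination on [A|b]:
R2 <- R2 - (-1/2)*R1:  [   0  1/2    0  5/2    7 ]
R3 <- R3 - (-5/4)*R1:  [     0  -27/4      1  -13/4      2 ]
R4 <- R4 - (-5/4)*R1:  [     0    5/4      8  -17/4     26 ]
R3 <- R3 - (-27/2)*R2:  [     0      0      1   61/2  193/2 ]
R4 <- R4 - (5/2)*R2:  [     0      0      8  -21/2   17/2 ]
R4 <- R4 - (8)*R3:  [       0        0        0   -509/2  -1527/2 ]
Row echelon form:
[ 4   -3  4      -5  |       16 ]
[ 0  1/2  0     5/2  |        7 ]
[ 0    0  1    61/2  |    193/2 ]
[ 0    0  0  -509/2  |  -1527/2 ]
Back-substitution:
w = (-1527/2) / (-509/2) = 3
z = (193/2 - (61/2)*(3)) / 1 = 5
y = (7 - (5/2)*(3)) / (1/2) = -1
x = (16 - (-3)*(-1) - (4)*(5) - (-5)*(3)) / 4 = 2

(2, -1, 5, 3)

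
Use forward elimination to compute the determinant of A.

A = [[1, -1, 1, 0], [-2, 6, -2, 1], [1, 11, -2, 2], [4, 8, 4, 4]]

Forward elimination:
R2 <- R2 - (-2)*R1:  [ 0  4  0  1 ]
R3 <- R3 - (1)*R1:  [  0  12  -3   2 ]
R4 <- R4 - (4)*R1:  [  0  12   0   4 ]
R3 <- R3 - (3)*R2:  [  0   0  -3  -1 ]
R4 <- R4 - (3)*R2:  [ 0  0  0  1 ]
Upper-triangular form:
[ 1  -1   1   0 ]
[ 0   4   0   1 ]
[ 0   0  -3  -1 ]
[ 0   0   0   1 ]
det(A) = (-1)^0 * (1) * (4) * (-3) * (1) = -12  (0 row swaps -> sign +1)

det(A) = -12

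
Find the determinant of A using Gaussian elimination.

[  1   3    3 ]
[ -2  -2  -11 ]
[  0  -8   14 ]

Forward elimination:
R2 <- R2 - (-2)*R1:  [  0   4  -5 ]
R3 <- R3 - (-2)*R2:  [ 0  0  4 ]
Upper-triangular form:
[ 1  3   3 ]
[ 0  4  -5 ]
[ 0  0   4 ]
det(A) = (-1)^0 * (1) * (4) * (4) = 16  (0 row swaps -> sign +1)

det(A) = 16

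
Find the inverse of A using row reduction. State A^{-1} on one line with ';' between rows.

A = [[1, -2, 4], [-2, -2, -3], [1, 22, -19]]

inverse = [52/9 25/9 7/9; -41/18 -23/18 -5/18; -7/3 -4/3 -1/3]

Gauss-Jordan on [A | I]:
R2 <- R2 - (-2)*R1:  [  0  -6   5  |   2   1   0 ]
R3 <- R3 - (1)*R1:  [   0   24  -23  |   -1    0    1 ]
R2 <- (1/-6)*R2:  [    0     1  -5/6  |  -1/3  -1/6     0 ]
R1 <- R1 - (-2)*R2:  [    1     0   7/3  |   1/3  -1/3     0 ]
R3 <- R3 - (24)*R2:  [  0   0  -3  |   7   4   1 ]
R3 <- (1/-3)*R3:  [    0     0     1  |  -7/3  -4/3  -1/3 ]
R1 <- R1 - (7/3)*R3:  [    1     0     0  |  52/9  25/9   7/9 ]
R2 <- R2 - (-5/6)*R3:  [      0       1       0  |  -41/18  -23/18   -5/18 ]
Right block of [I | A^{-1}] is the inverse:
[   52/9    25/9    7/9 ]
[ -41/18  -23/18  -5/18 ]
[   -7/3    -4/3   -1/3 ]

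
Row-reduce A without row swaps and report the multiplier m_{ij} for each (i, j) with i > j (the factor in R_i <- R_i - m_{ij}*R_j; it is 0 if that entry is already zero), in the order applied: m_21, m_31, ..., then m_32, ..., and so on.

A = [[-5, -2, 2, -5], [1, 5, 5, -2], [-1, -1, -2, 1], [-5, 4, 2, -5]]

Forward elimination:
R2 <- R2 - (-1/5)*R1:  [    0  23/5  27/5    -3 ]
R3 <- R3 - (1/5)*R1:  [     0   -3/5  -12/5      2 ]
R4 <- R4 - (1)*R1:  [ 0  6  0  0 ]
R3 <- R3 - (-3/23)*R2:  [      0       0  -39/23   37/23 ]
R4 <- R4 - (30/23)*R2:  [       0        0  -162/23    90/23 ]
R4 <- R4 - (54/13)*R3:  [      0       0       0  -36/13 ]
Multipliers (in order of application): m_{21} = -1/5, m_{31} = 1/5, m_{41} = 1, m_{32} = -3/23, m_{42} = 30/23, m_{43} = 54/13

multipliers: -1/5, 1/5, 1, -3/23, 30/23, 54/13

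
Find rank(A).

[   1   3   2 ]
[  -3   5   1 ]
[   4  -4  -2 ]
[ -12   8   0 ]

rank(A) = 3

Row reduction:
R2 <- R2 - (-3)*R1:  [  0  14   7 ]
R3 <- R3 - (4)*R1:  [   0  -16  -10 ]
R4 <- R4 - (-12)*R1:  [  0  44  24 ]
R3 <- R3 - (-8/7)*R2:  [  0   0  -2 ]
R4 <- R4 - (22/7)*R2:  [ 0  0  2 ]
R4 <- R4 - (-1)*R3:  [ 0  0  0 ]
Row echelon form:
[ 1   3   2 ]
[ 0  14   7 ]
[ 0   0  -2 ]
[ 0   0   0 ]
Nonzero rows / pivot columns: 3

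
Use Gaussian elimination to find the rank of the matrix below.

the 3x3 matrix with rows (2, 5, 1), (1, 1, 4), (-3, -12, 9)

Row reduction:
R2 <- R2 - (1/2)*R1:  [    0  -3/2   7/2 ]
R3 <- R3 - (-3/2)*R1:  [    0  -9/2  21/2 ]
R3 <- R3 - (3)*R2:  [ 0  0  0 ]
Row echelon form:
[ 2     5    1 ]
[ 0  -3/2  7/2 ]
[ 0     0    0 ]
Nonzero rows / pivot columns: 2

rank(A) = 2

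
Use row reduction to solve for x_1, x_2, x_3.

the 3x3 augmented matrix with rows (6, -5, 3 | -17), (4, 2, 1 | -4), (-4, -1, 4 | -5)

Forward elimination on [A|b]:
R2 <- R2 - (2/3)*R1:  [    0  16/3    -1  22/3 ]
R3 <- R3 - (-2/3)*R1:  [     0  -13/3      6  -49/3 ]
R3 <- R3 - (-13/16)*R2:  [     0      0  83/16  -83/8 ]
Row echelon form:
[ 6    -5      3  |    -17 ]
[ 0  16/3     -1  |   22/3 ]
[ 0     0  83/16  |  -83/8 ]
Back-substitution:
x_3 = (-83/8) / (83/16) = -2
x_2 = (22/3 - (-1)*(-2)) / (16/3) = 1
x_1 = (-17 - (-5)*(1) - (3)*(-2)) / 6 = -1

(-1, 1, -2)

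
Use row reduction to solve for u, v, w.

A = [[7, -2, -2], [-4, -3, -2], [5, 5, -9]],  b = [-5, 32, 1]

(-3, -4, -4)

Forward elimination on [A|b]:
R2 <- R2 - (-4/7)*R1:  [     0  -29/7  -22/7  204/7 ]
R3 <- R3 - (5/7)*R1:  [     0   45/7  -53/7   32/7 ]
R3 <- R3 - (-45/29)*R2:  [       0        0  -361/29  1444/29 ]
Row echelon form:
[ 7     -2       -2  |       -5 ]
[ 0  -29/7    -22/7  |    204/7 ]
[ 0      0  -361/29  |  1444/29 ]
Back-substitution:
w = (1444/29) / (-361/29) = -4
v = (204/7 - (-22/7)*(-4)) / (-29/7) = -4
u = (-5 - (-2)*(-4) - (-2)*(-4)) / 7 = -3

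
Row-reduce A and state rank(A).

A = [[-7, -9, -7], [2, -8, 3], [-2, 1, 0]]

rank(A) = 3

Row reduction:
R2 <- R2 - (-2/7)*R1:  [     0  -74/7      1 ]
R3 <- R3 - (2/7)*R1:  [    0  25/7     2 ]
R3 <- R3 - (-25/74)*R2:  [      0       0  173/74 ]
Row echelon form:
[ -7     -9      -7 ]
[  0  -74/7       1 ]
[  0      0  173/74 ]
Nonzero rows / pivot columns: 3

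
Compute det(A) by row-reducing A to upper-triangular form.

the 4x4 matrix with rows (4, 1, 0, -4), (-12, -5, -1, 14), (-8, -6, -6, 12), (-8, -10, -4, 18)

det(A) = 64

Forward elimination:
R2 <- R2 - (-3)*R1:  [  0  -2  -1   2 ]
R3 <- R3 - (-2)*R1:  [  0  -4  -6   4 ]
R4 <- R4 - (-2)*R1:  [  0  -8  -4  10 ]
R3 <- R3 - (2)*R2:  [  0   0  -4   0 ]
R4 <- R4 - (4)*R2:  [ 0  0  0  2 ]
Upper-triangular form:
[ 4   1   0  -4 ]
[ 0  -2  -1   2 ]
[ 0   0  -4   0 ]
[ 0   0   0   2 ]
det(A) = (-1)^0 * (4) * (-2) * (-4) * (2) = 64  (0 row swaps -> sign +1)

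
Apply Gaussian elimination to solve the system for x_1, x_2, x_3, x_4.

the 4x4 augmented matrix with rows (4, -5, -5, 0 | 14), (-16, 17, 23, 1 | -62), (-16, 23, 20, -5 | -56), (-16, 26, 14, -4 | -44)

(1, 0, -2, 0)

Forward elimination on [A|b]:
R2 <- R2 - (-4)*R1:  [  0  -3   3   1  -6 ]
R3 <- R3 - (-4)*R1:  [  0   3   0  -5   0 ]
R4 <- R4 - (-4)*R1:  [  0   6  -6  -4  12 ]
R3 <- R3 - (-1)*R2:  [  0   0   3  -4  -6 ]
R4 <- R4 - (-2)*R2:  [  0   0   0  -2   0 ]
Row echelon form:
[ 4  -5  -5   0  |  14 ]
[ 0  -3   3   1  |  -6 ]
[ 0   0   3  -4  |  -6 ]
[ 0   0   0  -2  |   0 ]
Back-substitution:
x_4 = (0) / -2 = 0
x_3 = (-6 - (-4)*(0)) / 3 = -2
x_2 = (-6 - (3)*(-2) - (1)*(0)) / -3 = 0
x_1 = (14 - (-5)*(0) - (-5)*(-2)) / 4 = 1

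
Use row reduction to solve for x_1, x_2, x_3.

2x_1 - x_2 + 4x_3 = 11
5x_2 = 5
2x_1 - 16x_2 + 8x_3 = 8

(0, 1, 3)

Forward elimination on [A|b]:
R3 <- R3 - (1)*R1:  [   0  -15    4   -3 ]
R3 <- R3 - (-3)*R2:  [  0   0   4  12 ]
Row echelon form:
[ 2  -1  4  |  11 ]
[ 0   5  0  |   5 ]
[ 0   0  4  |  12 ]
Back-substitution:
x_3 = (12) / 4 = 3
x_2 = (5) / 5 = 1
x_1 = (11 - (-1)*(1) - (4)*(3)) / 2 = 0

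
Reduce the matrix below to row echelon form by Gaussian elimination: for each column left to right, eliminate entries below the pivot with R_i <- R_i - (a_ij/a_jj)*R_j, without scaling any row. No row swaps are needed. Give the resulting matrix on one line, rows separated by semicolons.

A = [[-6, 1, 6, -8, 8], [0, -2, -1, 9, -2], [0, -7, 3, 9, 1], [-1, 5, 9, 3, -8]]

REF = [-6 1 6 -8 8; 0 -2 -1 9 -2; 0 0 13/2 -45/2 8; 0 0 0 1771/39 -547/26]

Forward elimination:
R4 <- R4 - (1/6)*R1:  [     0   29/6      8   13/3  -28/3 ]
R3 <- R3 - (7/2)*R2:  [     0      0   13/2  -45/2      8 ]
R4 <- R4 - (-29/12)*R2:  [      0       0   67/12  313/12   -85/6 ]
R4 <- R4 - (67/78)*R3:  [       0        0        0  1771/39  -547/26 ]
Row echelon form:
[ -6   1     6       -8        8 ]
[  0  -2    -1        9       -2 ]
[  0   0  13/2    -45/2        8 ]
[  0   0     0  1771/39  -547/26 ]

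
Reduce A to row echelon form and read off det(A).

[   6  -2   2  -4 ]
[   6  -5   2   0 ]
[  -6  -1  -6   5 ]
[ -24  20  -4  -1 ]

Forward elimination:
R2 <- R2 - (1)*R1:  [  0  -3   0   4 ]
R3 <- R3 - (-1)*R1:  [  0  -3  -4   1 ]
R4 <- R4 - (-4)*R1:  [   0   12    4  -17 ]
R3 <- R3 - (1)*R2:  [  0   0  -4  -3 ]
R4 <- R4 - (-4)*R2:  [  0   0   4  -1 ]
R4 <- R4 - (-1)*R3:  [  0   0   0  -4 ]
Upper-triangular form:
[ 6  -2   2  -4 ]
[ 0  -3   0   4 ]
[ 0   0  -4  -3 ]
[ 0   0   0  -4 ]
det(A) = (-1)^0 * (6) * (-3) * (-4) * (-4) = -288  (0 row swaps -> sign +1)

det(A) = -288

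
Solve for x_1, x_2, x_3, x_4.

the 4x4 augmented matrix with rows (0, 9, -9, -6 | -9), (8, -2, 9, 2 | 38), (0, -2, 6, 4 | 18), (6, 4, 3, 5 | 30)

(1, 3, 4, 0)

Forward elimination on [A|b]:
R1 <-> R2   (pivot in column 1 was zero)
[ 8  -2   9   2  38 ]
[ 0   9  -9  -6  -9 ]
[ 0  -2   6   4  18 ]
[ 6   4   3   5  30 ]
R4 <- R4 - (3/4)*R1:  [     0   11/2  -15/4    7/2    3/2 ]
R3 <- R3 - (-2/9)*R2:  [   0    0    4  8/3   16 ]
R4 <- R4 - (11/18)*R2:  [    0     0   7/4  43/6     7 ]
R4 <- R4 - (7/16)*R3:  [ 0  0  0  6  0 ]
Row echelon form:
[ 8  -2   9    2  |  38 ]
[ 0   9  -9   -6  |  -9 ]
[ 0   0   4  8/3  |  16 ]
[ 0   0   0    6  |   0 ]
Back-substitution:
x_4 = (0) / 6 = 0
x_3 = (16 - (8/3)*(0)) / 4 = 4
x_2 = (-9 - (-9)*(4) - (-6)*(0)) / 9 = 3
x_1 = (38 - (-2)*(3) - (9)*(4) - (2)*(0)) / 8 = 1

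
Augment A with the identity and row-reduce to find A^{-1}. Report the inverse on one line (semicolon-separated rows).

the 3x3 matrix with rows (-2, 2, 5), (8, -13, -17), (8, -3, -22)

Gauss-Jordan on [A | I]:
R1 <- (1/-2)*R1:  [    1    -1  -5/2  |  -1/2     0     0 ]
R2 <- R2 - (8)*R1:  [  0  -5   3  |   4   1   0 ]
R3 <- R3 - (8)*R1:  [  0   5  -2  |   4   0   1 ]
R2 <- (1/-5)*R2:  [    0     1  -3/5  |  -4/5  -1/5     0 ]
R1 <- R1 - (-1)*R2:  [      1       0  -31/10  |  -13/10    -1/5       0 ]
R3 <- R3 - (5)*R2:  [ 0  0  1  |  8  1  1 ]
R1 <- R1 - (-31/10)*R3:  [     1      0      0  |   47/2  29/10  31/10 ]
R2 <- R2 - (-3/5)*R3:  [   0    1    0  |    4  2/5  3/5 ]
Right block of [I | A^{-1}] is the inverse:
[ 47/2  29/10  31/10 ]
[    4    2/5    3/5 ]
[    8      1      1 ]

inverse = [47/2 29/10 31/10; 4 2/5 3/5; 8 1 1]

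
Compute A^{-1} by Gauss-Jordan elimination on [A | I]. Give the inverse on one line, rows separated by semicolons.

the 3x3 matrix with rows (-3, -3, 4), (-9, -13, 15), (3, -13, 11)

Gauss-Jordan on [A | I]:
R1 <- (1/-3)*R1:  [    1     1  -4/3  |  -1/3     0     0 ]
R2 <- R2 - (-9)*R1:  [  0  -4   3  |  -3   1   0 ]
R3 <- R3 - (3)*R1:  [   0  -16   15  |    1    0    1 ]
R2 <- (1/-4)*R2:  [    0     1  -3/4  |   3/4  -1/4     0 ]
R1 <- R1 - (1)*R2:  [      1       0   -7/12  |  -13/12     1/4       0 ]
R3 <- R3 - (-16)*R2:  [  0   0   3  |  13  -4   1 ]
R3 <- (1/3)*R3:  [    0     0     1  |  13/3  -4/3   1/3 ]
R1 <- R1 - (-7/12)*R3:  [      1       0       0  |    13/9  -19/36    7/36 ]
R2 <- R2 - (-3/4)*R3:  [    0     1     0  |     4  -5/4   1/4 ]
Right block of [I | A^{-1}] is the inverse:
[ 13/9  -19/36  7/36 ]
[    4    -5/4   1/4 ]
[ 13/3    -4/3   1/3 ]

inverse = [13/9 -19/36 7/36; 4 -5/4 1/4; 13/3 -4/3 1/3]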